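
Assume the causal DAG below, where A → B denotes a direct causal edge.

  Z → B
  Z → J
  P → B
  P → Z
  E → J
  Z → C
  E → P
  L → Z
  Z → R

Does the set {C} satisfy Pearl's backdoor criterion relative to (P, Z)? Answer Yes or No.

No

Backdoor paths from P to Z (paths whose first edge points into P):
  P1: P <- E -> J <- Z
Condition 1 (no descendant of P in the set): FAILS — C is a descendant of P.
Condition 2 (every backdoor path blocked by {C}):
  P1: blocked at collider J (neither it nor any descendant is in the conditioning set).
{C} does not satisfy the backdoor criterion.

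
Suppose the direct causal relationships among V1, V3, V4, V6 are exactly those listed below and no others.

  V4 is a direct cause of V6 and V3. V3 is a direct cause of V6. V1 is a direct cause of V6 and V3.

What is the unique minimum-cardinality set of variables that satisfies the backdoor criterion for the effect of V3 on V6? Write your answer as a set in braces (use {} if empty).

Variables eligible for adjustment (non-descendants of V3, excluding V3 and V6): {V1, V4}.
Backdoor paths from V3 to V6:
  P1: V3 <- V1 -> V6
  P2: V3 <- V4 -> V6
The empty set is not sufficient: P1 (V3 <- V1 -> V6) has no collider blocking it and no conditioned non-collider, so it is open.
Try {V1, V4}:
  P1: blocked at fork node V1 ∈ conditioning set.
  P2: blocked at fork node V4 ∈ conditioning set.
{V1, V4} contains no descendant of V3 and blocks every backdoor path.
Every element of {V1, V4} is needed (dropping V1 leaves P1 open; dropping V4 leaves P2 open), so no proper subset is valid.
Among all size-2 subsets of the eligible variables, only {V1, V4} blocks every backdoor path, so it is the unique smallest valid adjustment set.

{V1, V4}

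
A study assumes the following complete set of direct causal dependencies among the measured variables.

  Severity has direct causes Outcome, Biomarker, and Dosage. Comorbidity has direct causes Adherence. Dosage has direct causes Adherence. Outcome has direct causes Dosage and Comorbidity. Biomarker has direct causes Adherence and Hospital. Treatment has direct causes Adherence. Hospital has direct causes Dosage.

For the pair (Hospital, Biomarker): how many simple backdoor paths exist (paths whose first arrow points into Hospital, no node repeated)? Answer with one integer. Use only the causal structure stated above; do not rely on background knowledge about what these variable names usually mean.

6

A backdoor path from Hospital to Biomarker is any simple undirected path whose first edge points into Hospital (i.e. leaves Hospital via a parent).
Parents of Hospital: {Dosage}.
Enumerating:
  P1: Hospital <- Dosage <- Adherence -> Comorbidity -> Outcome -> Severity <- Biomarker
  P2: Hospital <- Dosage <- Adherence -> Biomarker
  P3: Hospital <- Dosage -> Outcome <- Comorbidity <- Adherence -> Biomarker
  P4: Hospital <- Dosage -> Outcome -> Severity <- Biomarker
  P5: Hospital <- Dosage -> Severity <- Outcome <- Comorbidity <- Adherence -> Biomarker
  P6: Hospital <- Dosage -> Severity <- Biomarker
That exhausts the simple backdoor paths. Count: 6.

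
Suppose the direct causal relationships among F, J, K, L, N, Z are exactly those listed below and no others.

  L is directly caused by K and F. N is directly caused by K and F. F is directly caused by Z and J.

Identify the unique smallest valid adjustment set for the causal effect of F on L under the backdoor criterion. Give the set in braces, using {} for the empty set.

Variables eligible for adjustment (non-descendants of F, excluding F and L): {J, K, Z}.
Backdoor paths from F to L:
  (none)
With no backdoor paths the empty set already satisfies the criterion, and it is trivially minimal.

{}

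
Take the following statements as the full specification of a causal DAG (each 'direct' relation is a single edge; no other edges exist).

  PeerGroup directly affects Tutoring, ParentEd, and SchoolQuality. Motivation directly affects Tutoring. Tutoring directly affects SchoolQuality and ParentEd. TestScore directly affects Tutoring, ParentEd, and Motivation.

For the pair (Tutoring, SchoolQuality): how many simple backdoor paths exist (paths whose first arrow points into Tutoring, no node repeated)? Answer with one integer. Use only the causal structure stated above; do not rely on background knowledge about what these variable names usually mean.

3

A backdoor path from Tutoring to SchoolQuality is any simple undirected path whose first edge points into Tutoring (i.e. leaves Tutoring via a parent).
Parents of Tutoring: {Motivation, PeerGroup, TestScore}.
Enumerating:
  P1: Tutoring <- TestScore -> ParentEd <- PeerGroup -> SchoolQuality
  P2: Tutoring <- Motivation <- TestScore -> ParentEd <- PeerGroup -> SchoolQuality
  P3: Tutoring <- PeerGroup -> SchoolQuality
That exhausts the simple backdoor paths. Count: 3.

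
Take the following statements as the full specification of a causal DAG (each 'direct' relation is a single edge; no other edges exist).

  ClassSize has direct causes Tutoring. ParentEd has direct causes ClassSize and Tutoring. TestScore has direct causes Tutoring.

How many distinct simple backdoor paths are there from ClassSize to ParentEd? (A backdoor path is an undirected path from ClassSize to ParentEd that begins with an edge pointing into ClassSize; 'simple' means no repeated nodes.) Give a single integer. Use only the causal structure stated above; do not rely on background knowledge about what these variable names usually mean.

A backdoor path from ClassSize to ParentEd is any simple undirected path whose first edge points into ClassSize (i.e. leaves ClassSize via a parent).
Parents of ClassSize: {Tutoring}.
Enumerating:
  P1: ClassSize <- Tutoring -> ParentEd
That exhausts the simple backdoor paths. Count: 1.

1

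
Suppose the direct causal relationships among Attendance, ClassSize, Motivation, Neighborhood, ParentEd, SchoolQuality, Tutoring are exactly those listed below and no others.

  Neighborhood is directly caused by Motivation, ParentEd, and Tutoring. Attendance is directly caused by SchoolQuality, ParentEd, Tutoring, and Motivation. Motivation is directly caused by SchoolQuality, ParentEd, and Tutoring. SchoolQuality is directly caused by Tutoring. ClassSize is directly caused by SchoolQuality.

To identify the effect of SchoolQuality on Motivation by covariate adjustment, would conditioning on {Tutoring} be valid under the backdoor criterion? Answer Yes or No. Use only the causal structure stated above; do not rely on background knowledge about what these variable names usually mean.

Backdoor paths from SchoolQuality to Motivation (paths whose first edge points into SchoolQuality):
  P1: SchoolQuality <- Tutoring -> Motivation
  P2: SchoolQuality <- Tutoring -> Attendance <- ParentEd -> Motivation
  P3: SchoolQuality <- Tutoring -> Attendance <- ParentEd -> Neighborhood <- Motivation
  P4: SchoolQuality <- Tutoring -> Attendance <- Motivation
  P5: SchoolQuality <- Tutoring -> Neighborhood <- ParentEd -> Motivation
  P6: SchoolQuality <- Tutoring -> Neighborhood <- ParentEd -> Attendance <- Motivation
  P7: SchoolQuality <- Tutoring -> Neighborhood <- Motivation
Condition 1 (no descendant of SchoolQuality in the set): holds — descendants of SchoolQuality are {Attendance, ClassSize, Motivation, Neighborhood}; none are in {Tutoring}.
Condition 2 (every backdoor path blocked by {Tutoring}):
  P1: blocked at fork node Tutoring ∈ conditioning set.
  P2: blocked at fork node Tutoring ∈ conditioning set.
  P3: blocked at fork node Tutoring ∈ conditioning set.
  P4: blocked at fork node Tutoring ∈ conditioning set.
  P5: blocked at fork node Tutoring ∈ conditioning set.
  P6: blocked at fork node Tutoring ∈ conditioning set.
  P7: blocked at fork node Tutoring ∈ conditioning set.
{Tutoring} satisfies the backdoor criterion.

Yes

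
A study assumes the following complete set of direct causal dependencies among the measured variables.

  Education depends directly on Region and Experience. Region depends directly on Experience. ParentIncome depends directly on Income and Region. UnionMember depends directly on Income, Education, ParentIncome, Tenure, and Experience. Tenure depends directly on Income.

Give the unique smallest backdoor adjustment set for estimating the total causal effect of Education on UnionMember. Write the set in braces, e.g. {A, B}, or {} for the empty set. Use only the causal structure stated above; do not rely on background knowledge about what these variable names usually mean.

{Experience, Region}

Variables eligible for adjustment (non-descendants of Education, excluding Education and UnionMember): {Experience, Income, ParentIncome, Region, Tenure}.
Backdoor paths from Education to UnionMember:
  P1: Education <- Experience -> Region -> ParentIncome <- Income -> Tenure -> UnionMember
  P2: Education <- Experience -> Region -> ParentIncome <- Income -> UnionMember
  P3: Education <- Experience -> Region -> ParentIncome -> UnionMember
  P4: Education <- Experience -> UnionMember
  P5: Education <- Region <- Experience -> UnionMember
  P6: Education <- Region -> ParentIncome <- Income -> Tenure -> UnionMember
  P7: Education <- Region -> ParentIncome <- Income -> UnionMember
  P8: Education <- Region -> ParentIncome -> UnionMember
The empty set is not sufficient: P3 (Education <- Experience -> Region -> ParentIncome -> UnionMember) has no collider blocking it and no conditioned non-collider, so it is open.
Try {Experience, Region}:
  P1: blocked at fork node Experience ∈ conditioning set.
  P2: blocked at fork node Experience ∈ conditioning set.
  P3: blocked at fork node Experience ∈ conditioning set.
  P4: blocked at fork node Experience ∈ conditioning set.
  P5: blocked at chain node Region ∈ conditioning set.
  P6: blocked at fork node Region ∈ conditioning set.
  P7: blocked at fork node Region ∈ conditioning set.
  P8: blocked at fork node Region ∈ conditioning set.
{Experience, Region} contains no descendant of Education and blocks every backdoor path.
Every element of {Experience, Region} is needed (dropping Experience leaves P4 open; dropping Region leaves P8 open), so no proper subset is valid.
Among all size-2 subsets of the eligible variables, only {Experience, Region} blocks every backdoor path, so it is the unique smallest valid adjustment set.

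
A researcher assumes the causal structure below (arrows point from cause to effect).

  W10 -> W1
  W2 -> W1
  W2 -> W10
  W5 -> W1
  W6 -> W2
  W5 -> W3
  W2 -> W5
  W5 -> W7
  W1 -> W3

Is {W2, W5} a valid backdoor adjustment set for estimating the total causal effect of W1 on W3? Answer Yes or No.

Backdoor paths from W1 to W3 (paths whose first edge points into W1):
  P1: W1 <- W2 -> W5 -> W3
  P2: W1 <- W10 <- W2 -> W5 -> W3
  P3: W1 <- W5 -> W3
Condition 1 (no descendant of W1 in the set): holds — descendants of W1 are {W3}; none are in {W2, W5}.
Condition 2 (every backdoor path blocked by {W2, W5}):
  P1: blocked at fork node W2 ∈ conditioning set.
  P2: blocked at fork node W2 ∈ conditioning set.
  P3: blocked at fork node W5 ∈ conditioning set.
{W2, W5} satisfies the backdoor criterion.

Yes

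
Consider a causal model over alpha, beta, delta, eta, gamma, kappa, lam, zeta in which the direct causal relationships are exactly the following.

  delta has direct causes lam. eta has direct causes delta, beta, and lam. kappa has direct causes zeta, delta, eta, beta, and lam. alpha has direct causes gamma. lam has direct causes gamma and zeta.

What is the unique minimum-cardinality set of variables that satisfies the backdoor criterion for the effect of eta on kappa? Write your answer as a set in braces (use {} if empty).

Variables eligible for adjustment (non-descendants of eta, excluding eta and kappa): {alpha, beta, delta, gamma, lam, zeta}.
Backdoor paths from eta to kappa:
  P1: eta <- beta -> kappa
  P2: eta <- lam <- zeta -> kappa
  P3: eta <- lam -> delta -> kappa
  P4: eta <- lam -> kappa
  P5: eta <- delta <- lam <- zeta -> kappa
  P6: eta <- delta <- lam -> kappa
  P7: eta <- delta -> kappa
The empty set is not sufficient: P1 (eta <- beta -> kappa) has no collider blocking it and no conditioned non-collider, so it is open.
Try {beta, delta, lam}:
  P1: blocked at fork node beta ∈ conditioning set.
  P2: blocked at chain node lam ∈ conditioning set.
  P3: blocked at fork node lam ∈ conditioning set.
  P4: blocked at fork node lam ∈ conditioning set.
  P5: blocked at chain node delta ∈ conditioning set.
  P6: blocked at chain node delta ∈ conditioning set.
  P7: blocked at fork node delta ∈ conditioning set.
{beta, delta, lam} contains no descendant of eta and blocks every backdoor path.
Every element of {beta, delta, lam} is needed (dropping beta leaves P1 open; dropping delta leaves P7 open; dropping lam leaves P2 open), so no proper subset is valid.
Among all size-3 subsets of the eligible variables, only {beta, delta, lam} blocks every backdoor path, so it is the unique smallest valid adjustment set.

{beta, delta, lam}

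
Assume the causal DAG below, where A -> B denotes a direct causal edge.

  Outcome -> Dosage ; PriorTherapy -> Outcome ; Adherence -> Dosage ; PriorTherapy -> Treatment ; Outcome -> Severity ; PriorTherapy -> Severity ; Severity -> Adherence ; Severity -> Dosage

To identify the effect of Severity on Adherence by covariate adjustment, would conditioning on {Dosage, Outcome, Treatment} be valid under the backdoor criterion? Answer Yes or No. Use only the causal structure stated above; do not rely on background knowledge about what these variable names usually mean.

No

Backdoor paths from Severity to Adherence (paths whose first edge points into Severity):
  P1: Severity <- PriorTherapy -> Outcome -> Dosage <- Adherence
  P2: Severity <- Outcome -> Dosage <- Adherence
Condition 1 (no descendant of Severity in the set): FAILS — Dosage is a descendant of Severity.
Condition 2 (every backdoor path blocked by {Dosage, Outcome, Treatment}):
  P1: blocked at chain node Outcome ∈ conditioning set.
  P2: blocked at fork node Outcome ∈ conditioning set.
{Dosage, Outcome, Treatment} does not satisfy the backdoor criterion.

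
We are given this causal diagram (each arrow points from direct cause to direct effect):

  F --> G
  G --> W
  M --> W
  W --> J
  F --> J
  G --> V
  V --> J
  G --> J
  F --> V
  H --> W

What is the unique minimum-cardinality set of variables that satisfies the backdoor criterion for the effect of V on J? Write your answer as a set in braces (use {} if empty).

{F, G}

Variables eligible for adjustment (non-descendants of V, excluding V and J): {F, G, H, M, W}.
Backdoor paths from V to J:
  P1: V <- F -> G -> W -> J
  P2: V <- F -> G -> J
  P3: V <- F -> J
  P4: V <- G <- F -> J
  P5: V <- G -> W -> J
  P6: V <- G -> J
The empty set is not sufficient: P1 (V <- F -> G -> W -> J) has no collider blocking it and no conditioned non-collider, so it is open.
Try {F, G}:
  P1: blocked at fork node F ∈ conditioning set.
  P2: blocked at fork node F ∈ conditioning set.
  P3: blocked at fork node F ∈ conditioning set.
  P4: blocked at chain node G ∈ conditioning set.
  P5: blocked at fork node G ∈ conditioning set.
  P6: blocked at fork node G ∈ conditioning set.
{F, G} contains no descendant of V and blocks every backdoor path.
Every element of {F, G} is needed (dropping F leaves P3 open; dropping G leaves P5 open), so no proper subset is valid.
Among all size-2 subsets of the eligible variables, only {F, G} blocks every backdoor path, so it is the unique smallest valid adjustment set.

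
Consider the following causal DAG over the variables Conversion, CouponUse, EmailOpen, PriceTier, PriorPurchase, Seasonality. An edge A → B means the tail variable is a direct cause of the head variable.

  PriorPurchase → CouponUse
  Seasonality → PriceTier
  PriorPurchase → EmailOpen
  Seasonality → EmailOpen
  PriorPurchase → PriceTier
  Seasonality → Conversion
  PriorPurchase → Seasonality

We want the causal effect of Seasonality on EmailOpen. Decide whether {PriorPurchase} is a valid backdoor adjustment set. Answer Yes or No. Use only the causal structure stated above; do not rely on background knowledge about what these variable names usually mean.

Backdoor paths from Seasonality to EmailOpen (paths whose first edge points into Seasonality):
  P1: Seasonality <- PriorPurchase -> EmailOpen
Condition 1 (no descendant of Seasonality in the set): holds — descendants of Seasonality are {Conversion, EmailOpen, PriceTier}; none are in {PriorPurchase}.
Condition 2 (every backdoor path blocked by {PriorPurchase}):
  P1: blocked at fork node PriorPurchase ∈ conditioning set.
{PriorPurchase} satisfies the backdoor criterion.

Yes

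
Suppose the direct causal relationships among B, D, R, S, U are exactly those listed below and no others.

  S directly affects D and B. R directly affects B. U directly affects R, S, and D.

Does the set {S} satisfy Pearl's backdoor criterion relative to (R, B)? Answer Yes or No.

Yes

Backdoor paths from R to B (paths whose first edge points into R):
  P1: R <- U -> S -> B
  P2: R <- U -> D <- S -> B
Condition 1 (no descendant of R in the set): holds — descendants of R are {B}; none are in {S}.
Condition 2 (every backdoor path blocked by {S}):
  P1: blocked at chain node S ∈ conditioning set.
  P2: blocked at collider D (neither it nor any descendant is in the conditioning set).
{S} satisfies the backdoor criterion.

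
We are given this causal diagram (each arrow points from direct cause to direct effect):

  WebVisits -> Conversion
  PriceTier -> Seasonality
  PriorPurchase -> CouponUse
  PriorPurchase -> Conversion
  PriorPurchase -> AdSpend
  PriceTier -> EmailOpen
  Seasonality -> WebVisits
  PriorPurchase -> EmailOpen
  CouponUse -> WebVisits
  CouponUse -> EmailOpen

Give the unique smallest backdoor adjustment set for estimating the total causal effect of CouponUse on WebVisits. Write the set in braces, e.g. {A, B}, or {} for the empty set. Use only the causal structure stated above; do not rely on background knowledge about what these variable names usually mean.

Variables eligible for adjustment (non-descendants of CouponUse, excluding CouponUse and WebVisits): {AdSpend, PriceTier, PriorPurchase, Seasonality}.
Backdoor paths from CouponUse to WebVisits:
  P1: CouponUse <- PriorPurchase -> EmailOpen <- PriceTier -> Seasonality -> WebVisits
  P2: CouponUse <- PriorPurchase -> Conversion <- WebVisits
Each backdoor path contains an unconditioned collider, so every path is already blocked with the empty conditioning set:
  P1: blocked at collider EmailOpen (neither it nor any descendant is in the conditioning set).
  P2: blocked at collider Conversion (neither it nor any descendant is in the conditioning set).
The empty set is therefore the unique smallest valid set.

{}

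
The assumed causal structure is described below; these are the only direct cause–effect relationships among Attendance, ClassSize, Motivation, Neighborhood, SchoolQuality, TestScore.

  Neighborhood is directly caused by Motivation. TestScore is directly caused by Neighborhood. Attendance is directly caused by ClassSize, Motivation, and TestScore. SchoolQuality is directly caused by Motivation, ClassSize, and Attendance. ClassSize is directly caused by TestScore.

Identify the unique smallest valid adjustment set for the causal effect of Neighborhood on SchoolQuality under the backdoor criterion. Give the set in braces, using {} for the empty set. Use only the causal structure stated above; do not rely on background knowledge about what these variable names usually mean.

Variables eligible for adjustment (non-descendants of Neighborhood, excluding Neighborhood and SchoolQuality): {Motivation}.
Backdoor paths from Neighborhood to SchoolQuality:
  P1: Neighborhood <- Motivation -> Attendance <- TestScore -> ClassSize -> SchoolQuality
  P2: Neighborhood <- Motivation -> Attendance <- ClassSize -> SchoolQuality
  P3: Neighborhood <- Motivation -> Attendance -> SchoolQuality
  P4: Neighborhood <- Motivation -> SchoolQuality
The empty set is not sufficient: P3 (Neighborhood <- Motivation -> Attendance -> SchoolQuality) has no collider blocking it and no conditioned non-collider, so it is open.
Try {Motivation}:
  P1: blocked at fork node Motivation ∈ conditioning set.
  P2: blocked at fork node Motivation ∈ conditioning set.
  P3: blocked at fork node Motivation ∈ conditioning set.
  P4: blocked at fork node Motivation ∈ conditioning set.
{Motivation} contains no descendant of Neighborhood and blocks every backdoor path.
{Motivation} is the unique smallest valid adjustment set.

{Motivation}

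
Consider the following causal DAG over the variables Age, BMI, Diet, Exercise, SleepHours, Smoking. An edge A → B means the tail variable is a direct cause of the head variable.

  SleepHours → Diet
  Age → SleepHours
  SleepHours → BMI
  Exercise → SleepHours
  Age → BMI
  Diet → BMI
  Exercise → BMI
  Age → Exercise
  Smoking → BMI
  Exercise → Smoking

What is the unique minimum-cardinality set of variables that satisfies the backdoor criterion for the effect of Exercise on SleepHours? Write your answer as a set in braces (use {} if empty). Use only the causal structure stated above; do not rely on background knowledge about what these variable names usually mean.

Variables eligible for adjustment (non-descendants of Exercise, excluding Exercise and SleepHours): {Age}.
Backdoor paths from Exercise to SleepHours:
  P1: Exercise <- Age -> SleepHours
  P2: Exercise <- Age -> BMI <- SleepHours
  P3: Exercise <- Age -> BMI <- Diet <- SleepHours
The empty set is not sufficient: P1 (Exercise <- Age -> SleepHours) has no collider blocking it and no conditioned non-collider, so it is open.
Try {Age}:
  P1: blocked at fork node Age ∈ conditioning set.
  P2: blocked at fork node Age ∈ conditioning set.
  P3: blocked at fork node Age ∈ conditioning set.
{Age} contains no descendant of Exercise and blocks every backdoor path.
{Age} is the unique smallest valid adjustment set.

{Age}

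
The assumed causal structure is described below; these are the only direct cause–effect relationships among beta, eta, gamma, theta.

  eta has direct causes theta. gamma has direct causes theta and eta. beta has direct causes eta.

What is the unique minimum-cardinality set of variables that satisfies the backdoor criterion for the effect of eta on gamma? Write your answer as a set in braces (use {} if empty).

{theta}

Variables eligible for adjustment (non-descendants of eta, excluding eta and gamma): {theta}.
Backdoor paths from eta to gamma:
  P1: eta <- theta -> gamma
The empty set is not sufficient: P1 (eta <- theta -> gamma) has no collider blocking it and no conditioned non-collider, so it is open.
Try {theta}:
  P1: blocked at fork node theta ∈ conditioning set.
{theta} contains no descendant of eta and blocks every backdoor path.
{theta} is the unique smallest valid adjustment set.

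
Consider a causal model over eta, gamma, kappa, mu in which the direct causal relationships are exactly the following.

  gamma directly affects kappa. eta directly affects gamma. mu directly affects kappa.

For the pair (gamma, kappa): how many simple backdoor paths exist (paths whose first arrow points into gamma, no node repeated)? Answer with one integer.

0

A backdoor path from gamma to kappa is any simple undirected path whose first edge points into gamma (i.e. leaves gamma via a parent).
Parents of gamma: {eta}.
No simple path from any parent of gamma reaches kappa without revisiting gamma, so there are no backdoor paths.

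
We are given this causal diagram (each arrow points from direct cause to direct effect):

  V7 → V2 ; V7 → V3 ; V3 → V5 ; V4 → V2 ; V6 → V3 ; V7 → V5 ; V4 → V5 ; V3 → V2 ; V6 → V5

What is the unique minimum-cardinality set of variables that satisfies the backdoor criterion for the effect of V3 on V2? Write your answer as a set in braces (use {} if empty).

{V7}

Variables eligible for adjustment (non-descendants of V3, excluding V3 and V2): {V4, V6, V7}.
Backdoor paths from V3 to V2:
  P1: V3 <- V6 -> V5 <- V7 -> V2
  P2: V3 <- V6 -> V5 <- V4 -> V2
  P3: V3 <- V7 -> V5 <- V4 -> V2
  P4: V3 <- V7 -> V2
The empty set is not sufficient: P4 (V3 <- V7 -> V2) has no collider blocking it and no conditioned non-collider, so it is open.
Try {V7}:
  P1: blocked at collider V5 (neither it nor any descendant is in the conditioning set).
  P2: blocked at collider V5 (neither it nor any descendant is in the conditioning set).
  P3: blocked at fork node V7 ∈ conditioning set.
  P4: blocked at fork node V7 ∈ conditioning set.
{V7} contains no descendant of V3 and blocks every backdoor path.
No other singleton works — e.g. {V6} leaves P4 open — so {V7} is the unique smallest valid adjustment set.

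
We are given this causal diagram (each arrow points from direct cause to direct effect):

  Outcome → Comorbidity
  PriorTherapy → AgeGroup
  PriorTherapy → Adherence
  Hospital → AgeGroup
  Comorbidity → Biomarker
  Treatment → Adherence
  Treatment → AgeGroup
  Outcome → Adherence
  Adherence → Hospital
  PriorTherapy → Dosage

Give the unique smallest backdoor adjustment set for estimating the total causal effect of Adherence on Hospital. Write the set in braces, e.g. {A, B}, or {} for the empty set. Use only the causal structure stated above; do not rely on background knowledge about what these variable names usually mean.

Variables eligible for adjustment (non-descendants of Adherence, excluding Adherence and Hospital): {Biomarker, Comorbidity, Dosage, Outcome, PriorTherapy, Treatment}.
Backdoor paths from Adherence to Hospital:
  P1: Adherence <- PriorTherapy -> AgeGroup <- Hospital
  P2: Adherence <- Treatment -> AgeGroup <- Hospital
Each backdoor path contains an unconditioned collider, so every path is already blocked with the empty conditioning set:
  P1: blocked at collider AgeGroup (neither it nor any descendant is in the conditioning set).
  P2: blocked at collider AgeGroup (neither it nor any descendant is in the conditioning set).
The empty set is therefore the unique smallest valid set.

{}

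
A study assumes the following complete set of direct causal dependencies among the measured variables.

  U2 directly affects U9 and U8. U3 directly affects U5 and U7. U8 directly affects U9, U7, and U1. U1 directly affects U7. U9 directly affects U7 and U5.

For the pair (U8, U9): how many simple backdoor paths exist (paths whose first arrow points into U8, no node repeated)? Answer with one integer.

A backdoor path from U8 to U9 is any simple undirected path whose first edge points into U8 (i.e. leaves U8 via a parent).
Parents of U8: {U2}.
Enumerating:
  P1: U8 <- U2 -> U9
That exhausts the simple backdoor paths. Count: 1.

1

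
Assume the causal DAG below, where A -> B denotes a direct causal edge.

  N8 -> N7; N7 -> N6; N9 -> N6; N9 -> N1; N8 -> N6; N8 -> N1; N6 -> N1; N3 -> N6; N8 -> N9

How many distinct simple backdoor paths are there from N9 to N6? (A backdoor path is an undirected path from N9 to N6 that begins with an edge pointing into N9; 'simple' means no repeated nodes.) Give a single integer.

3

A backdoor path from N9 to N6 is any simple undirected path whose first edge points into N9 (i.e. leaves N9 via a parent).
Parents of N9: {N8}.
Enumerating:
  P1: N9 <- N8 -> N7 -> N6
  P2: N9 <- N8 -> N6
  P3: N9 <- N8 -> N1 <- N6
That exhausts the simple backdoor paths. Count: 3.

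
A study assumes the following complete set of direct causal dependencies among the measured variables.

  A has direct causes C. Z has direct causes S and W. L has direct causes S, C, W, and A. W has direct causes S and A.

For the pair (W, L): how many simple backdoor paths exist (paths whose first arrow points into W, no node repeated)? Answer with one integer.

3

A backdoor path from W to L is any simple undirected path whose first edge points into W (i.e. leaves W via a parent).
Parents of W: {A, S}.
Enumerating:
  P1: W <- S -> L
  P2: W <- A <- C -> L
  P3: W <- A -> L
That exhausts the simple backdoor paths. Count: 3.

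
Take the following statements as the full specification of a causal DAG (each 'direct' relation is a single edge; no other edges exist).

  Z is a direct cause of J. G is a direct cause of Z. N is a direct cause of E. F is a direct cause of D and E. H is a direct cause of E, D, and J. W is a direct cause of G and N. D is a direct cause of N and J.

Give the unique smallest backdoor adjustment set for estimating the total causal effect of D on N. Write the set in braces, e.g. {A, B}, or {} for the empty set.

Variables eligible for adjustment (non-descendants of D, excluding D and N): {F, G, H, W, Z}.
Backdoor paths from D to N:
  P1: D <- F -> E <- H -> J <- Z <- G <- W -> N
  P2: D <- F -> E <- N
  P3: D <- H -> E <- N
  P4: D <- H -> J <- Z <- G <- W -> N
Each backdoor path contains an unconditioned collider, so every path is already blocked with the empty conditioning set:
  P1: blocked at collider E (neither it nor any descendant is in the conditioning set).
  P2: blocked at collider E (neither it nor any descendant is in the conditioning set).
  P3: blocked at collider E (neither it nor any descendant is in the conditioning set).
  P4: blocked at collider J (neither it nor any descendant is in the conditioning set).
The empty set is therefore the unique smallest valid set.

{}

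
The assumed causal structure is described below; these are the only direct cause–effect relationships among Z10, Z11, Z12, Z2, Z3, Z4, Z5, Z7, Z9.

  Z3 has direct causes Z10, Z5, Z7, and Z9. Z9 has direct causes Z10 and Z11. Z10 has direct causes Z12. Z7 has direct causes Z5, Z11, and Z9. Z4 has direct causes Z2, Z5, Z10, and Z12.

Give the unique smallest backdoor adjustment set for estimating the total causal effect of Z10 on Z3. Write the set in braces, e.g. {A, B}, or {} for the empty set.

Variables eligible for adjustment (non-descendants of Z10, excluding Z10 and Z3): {Z11, Z12, Z2, Z5}.
Backdoor paths from Z10 to Z3:
  P1: Z10 <- Z12 -> Z4 <- Z5 -> Z7 <- Z11 -> Z9 -> Z3
  P2: Z10 <- Z12 -> Z4 <- Z5 -> Z7 <- Z9 -> Z3
  P3: Z10 <- Z12 -> Z4 <- Z5 -> Z7 -> Z3
  P4: Z10 <- Z12 -> Z4 <- Z5 -> Z3
Each backdoor path contains an unconditioned collider, so every path is already blocked with the empty conditioning set:
  P1: blocked at collider Z4 (neither it nor any descendant is in the conditioning set).
  P2: blocked at collider Z4 (neither it nor any descendant is in the conditioning set).
  P3: blocked at collider Z4 (neither it nor any descendant is in the conditioning set).
  P4: blocked at collider Z4 (neither it nor any descendant is in the conditioning set).
The empty set is therefore the unique smallest valid set.

{}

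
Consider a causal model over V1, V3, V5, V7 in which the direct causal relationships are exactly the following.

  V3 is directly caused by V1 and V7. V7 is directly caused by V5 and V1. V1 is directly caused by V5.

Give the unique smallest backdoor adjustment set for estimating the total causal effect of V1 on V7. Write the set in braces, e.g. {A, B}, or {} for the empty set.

Variables eligible for adjustment (non-descendants of V1, excluding V1 and V7): {V5}.
Backdoor paths from V1 to V7:
  P1: V1 <- V5 -> V7
The empty set is not sufficient: P1 (V1 <- V5 -> V7) has no collider blocking it and no conditioned non-collider, so it is open.
Try {V5}:
  P1: blocked at fork node V5 ∈ conditioning set.
{V5} contains no descendant of V1 and blocks every backdoor path.
{V5} is the unique smallest valid adjustment set.

{V5}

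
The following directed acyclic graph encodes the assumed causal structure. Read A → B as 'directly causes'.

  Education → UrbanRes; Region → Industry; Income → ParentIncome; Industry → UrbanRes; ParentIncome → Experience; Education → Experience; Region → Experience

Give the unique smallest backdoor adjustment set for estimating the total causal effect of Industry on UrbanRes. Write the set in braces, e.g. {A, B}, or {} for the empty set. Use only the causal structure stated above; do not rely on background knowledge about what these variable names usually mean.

{}

Variables eligible for adjustment (non-descendants of Industry, excluding Industry and UrbanRes): {Education, Experience, Income, ParentIncome, Region}.
Backdoor paths from Industry to UrbanRes:
  P1: Industry <- Region -> Experience <- Education -> UrbanRes
Each backdoor path contains an unconditioned collider, so every path is already blocked with the empty conditioning set:
  P1: blocked at collider Experience (neither it nor any descendant is in the conditioning set).
The empty set is therefore the unique smallest valid set.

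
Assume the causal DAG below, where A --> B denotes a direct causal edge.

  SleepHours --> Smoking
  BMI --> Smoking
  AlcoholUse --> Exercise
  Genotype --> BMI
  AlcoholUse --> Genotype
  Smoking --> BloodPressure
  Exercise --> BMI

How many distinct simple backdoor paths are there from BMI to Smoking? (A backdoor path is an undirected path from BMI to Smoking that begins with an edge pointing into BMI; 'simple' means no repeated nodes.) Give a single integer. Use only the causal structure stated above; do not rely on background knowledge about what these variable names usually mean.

A backdoor path from BMI to Smoking is any simple undirected path whose first edge points into BMI (i.e. leaves BMI via a parent).
Parents of BMI: {Exercise, Genotype}.
No simple path from any parent of BMI reaches Smoking without revisiting BMI, so there are no backdoor paths.

0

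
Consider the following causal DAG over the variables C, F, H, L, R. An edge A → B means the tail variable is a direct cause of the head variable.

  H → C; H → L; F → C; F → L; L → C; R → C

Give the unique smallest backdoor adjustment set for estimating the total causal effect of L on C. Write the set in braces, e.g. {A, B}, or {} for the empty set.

Variables eligible for adjustment (non-descendants of L, excluding L and C): {F, H, R}.
Backdoor paths from L to C:
  P1: L <- H -> C
  P2: L <- F -> C
The empty set is not sufficient: P1 (L <- H -> C) has no collider blocking it and no conditioned non-collider, so it is open.
Try {F, H}:
  P1: blocked at fork node H ∈ conditioning set.
  P2: blocked at fork node F ∈ conditioning set.
{F, H} contains no descendant of L and blocks every backdoor path.
Every element of {F, H} is needed (dropping F leaves P2 open; dropping H leaves P1 open), so no proper subset is valid.
Among all size-2 subsets of the eligible variables, only {F, H} blocks every backdoor path, so it is the unique smallest valid adjustment set.

{F, H}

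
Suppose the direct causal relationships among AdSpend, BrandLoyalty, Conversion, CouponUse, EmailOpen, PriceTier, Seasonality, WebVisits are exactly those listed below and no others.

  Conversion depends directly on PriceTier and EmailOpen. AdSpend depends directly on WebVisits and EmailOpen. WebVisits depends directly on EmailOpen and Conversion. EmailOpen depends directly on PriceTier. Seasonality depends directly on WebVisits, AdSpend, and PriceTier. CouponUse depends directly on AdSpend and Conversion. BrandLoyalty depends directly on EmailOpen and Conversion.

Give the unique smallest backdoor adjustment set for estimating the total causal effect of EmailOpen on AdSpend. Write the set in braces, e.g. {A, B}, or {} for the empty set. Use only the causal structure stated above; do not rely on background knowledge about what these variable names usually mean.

{PriceTier}

Variables eligible for adjustment (non-descendants of EmailOpen, excluding EmailOpen and AdSpend): {PriceTier}.
Backdoor paths from EmailOpen to AdSpend:
  P1: EmailOpen <- PriceTier -> Conversion -> WebVisits -> AdSpend
  P2: EmailOpen <- PriceTier -> Conversion -> WebVisits -> Seasonality <- AdSpend
  P3: EmailOpen <- PriceTier -> Conversion -> CouponUse <- AdSpend
  P4: EmailOpen <- PriceTier -> Seasonality <- WebVisits <- Conversion -> CouponUse <- AdSpend
  P5: EmailOpen <- PriceTier -> Seasonality <- WebVisits -> AdSpend
  P6: EmailOpen <- PriceTier -> Seasonality <- AdSpend
The empty set is not sufficient: P1 (EmailOpen <- PriceTier -> Conversion -> WebVisits -> AdSpend) has no collider blocking it and no conditioned non-collider, so it is open.
Try {PriceTier}:
  P1: blocked at fork node PriceTier ∈ conditioning set.
  P2: blocked at fork node PriceTier ∈ conditioning set.
  P3: blocked at fork node PriceTier ∈ conditioning set.
  P4: blocked at fork node PriceTier ∈ conditioning set.
  P5: blocked at fork node PriceTier ∈ conditioning set.
  P6: blocked at fork node PriceTier ∈ conditioning set.
{PriceTier} contains no descendant of EmailOpen and blocks every backdoor path.
{PriceTier} is the unique smallest valid adjustment set.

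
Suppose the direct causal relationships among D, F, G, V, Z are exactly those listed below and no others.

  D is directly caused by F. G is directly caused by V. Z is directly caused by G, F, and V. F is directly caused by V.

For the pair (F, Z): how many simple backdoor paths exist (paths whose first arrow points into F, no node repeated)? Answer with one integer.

2

A backdoor path from F to Z is any simple undirected path whose first edge points into F (i.e. leaves F via a parent).
Parents of F: {V}.
Enumerating:
  P1: F <- V -> G -> Z
  P2: F <- V -> Z
That exhausts the simple backdoor paths. Count: 2.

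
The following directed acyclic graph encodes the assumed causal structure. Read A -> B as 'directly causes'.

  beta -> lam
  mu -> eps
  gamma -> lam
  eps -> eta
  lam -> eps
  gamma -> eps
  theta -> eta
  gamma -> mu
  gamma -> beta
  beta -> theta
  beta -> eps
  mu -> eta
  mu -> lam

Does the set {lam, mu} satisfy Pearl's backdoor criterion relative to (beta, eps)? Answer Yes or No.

Backdoor paths from beta to eps (paths whose first edge points into beta):
  P1: beta <- gamma -> mu -> lam -> eps
  P2: beta <- gamma -> mu -> eps
  P3: beta <- gamma -> mu -> eta <- eps
  P4: beta <- gamma -> lam <- mu -> eps
  P5: beta <- gamma -> lam <- mu -> eta <- eps
  P6: beta <- gamma -> lam -> eps
  P7: beta <- gamma -> eps
Condition 1 (no descendant of beta in the set): FAILS — lam is a descendant of beta.
Condition 2 (every backdoor path blocked by {lam, mu}):
  P1: blocked at chain node mu ∈ conditioning set.
  P2: blocked at chain node mu ∈ conditioning set.
  P3: blocked at chain node mu ∈ conditioning set.
  P4: blocked at fork node mu ∈ conditioning set.
  P5: blocked at fork node mu ∈ conditioning set.
  P6: blocked at chain node lam ∈ conditioning set.
  P7: open — no interior node is in the conditioning set.
{lam, mu} does not satisfy the backdoor criterion.

No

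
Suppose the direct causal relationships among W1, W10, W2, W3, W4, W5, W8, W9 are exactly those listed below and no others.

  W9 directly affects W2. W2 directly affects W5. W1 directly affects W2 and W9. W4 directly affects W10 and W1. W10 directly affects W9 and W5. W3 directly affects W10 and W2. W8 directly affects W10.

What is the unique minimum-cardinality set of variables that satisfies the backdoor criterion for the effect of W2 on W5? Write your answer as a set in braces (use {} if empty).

Variables eligible for adjustment (non-descendants of W2, excluding W2 and W5): {W1, W10, W3, W4, W8, W9}.
Backdoor paths from W2 to W5:
  P1: W2 <- W3 -> W10 -> W5
  P2: W2 <- W1 <- W4 -> W10 -> W5
  P3: W2 <- W1 -> W9 <- W10 -> W5
  P4: W2 <- W9 <- W1 <- W4 -> W10 -> W5
  P5: W2 <- W9 <- W10 -> W5
The empty set is not sufficient: P1 (W2 <- W3 -> W10 -> W5) has no collider blocking it and no conditioned non-collider, so it is open.
Try {W10}:
  P1: blocked at chain node W10 ∈ conditioning set.
  P2: blocked at chain node W10 ∈ conditioning set.
  P3: blocked at collider W9 (neither it nor any descendant is in the conditioning set).
  P4: blocked at chain node W10 ∈ conditioning set.
  P5: blocked at fork node W10 ∈ conditioning set.
{W10} contains no descendant of W2 and blocks every backdoor path.
No other singleton works — e.g. {W4} leaves P1 open — so {W10} is the unique smallest valid adjustment set.

{W10}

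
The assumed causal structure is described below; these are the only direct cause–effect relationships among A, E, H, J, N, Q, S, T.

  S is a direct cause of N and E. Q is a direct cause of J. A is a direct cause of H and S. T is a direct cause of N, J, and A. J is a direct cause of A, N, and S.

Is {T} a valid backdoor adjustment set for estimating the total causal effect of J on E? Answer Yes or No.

Yes

Backdoor paths from J to E (paths whose first edge points into J):
  P1: J <- T -> A -> S -> E
  P2: J <- T -> N <- S -> E
Condition 1 (no descendant of J in the set): holds — descendants of J are {A, E, H, N, S}; none are in {T}.
Condition 2 (every backdoor path blocked by {T}):
  P1: blocked at fork node T ∈ conditioning set.
  P2: blocked at fork node T ∈ conditioning set.
{T} satisfies the backdoor criterion.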